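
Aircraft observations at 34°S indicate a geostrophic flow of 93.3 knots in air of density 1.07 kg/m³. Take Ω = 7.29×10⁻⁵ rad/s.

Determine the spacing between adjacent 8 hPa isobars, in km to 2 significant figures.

Coriolis parameter at 34°S:
f = 2Ω sin φ = 2 × 7.29×10⁻⁵ × sin 34° = 8.15×10⁻⁵ s⁻¹
Wind speed in SI: 93.3 knots = 48.0 m/s
Geostrophic balance rearranged: |∂P/∂n| = f ρ V_g
|∂P/∂n| = 8.15×10⁻⁵ × 1.07 × 48.0 = 4.19×10⁻³ Pa/m
Isobar spacing: Δn = ΔP/|∂P/∂n| = 800 Pa / 4.19×10⁻³ Pa/m = 191059 m ≈ 190 km

190 km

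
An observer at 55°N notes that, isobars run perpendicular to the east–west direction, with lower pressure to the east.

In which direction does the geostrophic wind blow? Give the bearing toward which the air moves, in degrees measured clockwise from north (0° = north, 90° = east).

180°

The pressure-gradient force points toward the east (bearing 090°).
Geostrophic balance: in the Northern Hemisphere the Coriolis force deflects motion to the right, so the geostrophic wind blows 90° to the right of the pressure-gradient force (low pressure on the left).
Rotating 090° by 90° clockwise gives 180° — the wind blows toward the south.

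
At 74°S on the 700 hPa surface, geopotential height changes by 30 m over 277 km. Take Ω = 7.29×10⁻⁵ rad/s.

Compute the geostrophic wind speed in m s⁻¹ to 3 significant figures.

Coriolis parameter at 74°S:
f = 2Ω sin φ = 2 × 7.29×10⁻⁵ × sin 74° = 1.40×10⁻⁴ s⁻¹
Height gradient: |∂Z/∂n| = 30 m / 277000 m = 1.08×10⁻⁴
On a pressure surface, geostrophic balance gives V_g = (g/f)|∂Z/∂n|:
V_g = 9.81 × 1.08×10⁻⁴ / 1.40×10⁻⁴ = 7.58 m/s

7.58 m s⁻¹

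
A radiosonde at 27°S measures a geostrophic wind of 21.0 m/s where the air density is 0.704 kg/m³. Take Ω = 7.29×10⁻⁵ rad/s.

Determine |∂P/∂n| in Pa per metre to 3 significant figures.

9.79×10⁻⁴ Pa/m

Coriolis parameter at 27°S:
f = 2Ω sin φ = 2 × 7.29×10⁻⁵ × sin 27° = 6.62×10⁻⁵ s⁻¹
Geostrophic balance rearranged: |∂P/∂n| = f ρ V_g
|∂P/∂n| = 6.62×10⁻⁵ × 0.704 × 21.0 = 9.79×10⁻⁴ Pa/m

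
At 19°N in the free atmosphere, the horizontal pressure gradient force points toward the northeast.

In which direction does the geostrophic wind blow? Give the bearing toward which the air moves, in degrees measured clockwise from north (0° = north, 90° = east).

The pressure-gradient force points toward the northeast (bearing 045°).
Geostrophic balance: in the Northern Hemisphere the Coriolis force deflects motion to the right, so the geostrophic wind blows 90° to the right of the pressure-gradient force (low pressure on the left).
Rotating 045° by 90° clockwise gives 135° — the wind blows toward the southeast.

135°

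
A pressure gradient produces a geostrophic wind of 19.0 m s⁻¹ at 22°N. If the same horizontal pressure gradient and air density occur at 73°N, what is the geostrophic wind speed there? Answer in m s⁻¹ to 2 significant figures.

7.4 m s⁻¹

With the same pressure gradient and density, V_g ∝ 1/f ∝ 1/sin φ.
V₂ = V₁ · sin φ₁ / sin φ₂ = 19.0 × sin 22° / sin 73°
V₂ = 19.0 × 0.3746/0.9563 = 7.4 m s⁻¹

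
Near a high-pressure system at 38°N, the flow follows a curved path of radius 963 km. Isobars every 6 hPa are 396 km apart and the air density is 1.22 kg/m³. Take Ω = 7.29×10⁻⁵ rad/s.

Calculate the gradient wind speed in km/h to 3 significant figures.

Coriolis parameter at 38°N:
f = 2Ω sin φ = 2 × 7.29×10⁻⁵ × sin 38° = 8.98×10⁻⁵ s⁻¹
Pressure gradient: |∂P/∂n| = 600 Pa / 396000 m = 1.52×10⁻³ Pa/m
Geostrophic speed: V_g = |∂P/∂n|/(fρ) = 1.52×10⁻³/(8.98×10⁻⁵ × 1.22) = 13.8 m/s
Around a high, pressure-gradient force acts outward with centrifugal, so Coriolis balances both:
fV = (1/ρ)|∂P/∂n| + V²/R  →  V² − fR·V + fR·V_g = 0
With fR = 8.98×10⁻⁵ × 963×10³ m = 86.4 m/s:
V = [fR − √((fR)² − 4 fR V_g)]/2 = [86.4 − √(86.4² − 4×86.4×13.8)]/2 = 17.3 m/s
Supergeostrophic (V > V_g = 13.8 m/s), as expected around a high.
Converting: 17.3 m/s × 3.6 = 62.3 km/h

62.3 km/h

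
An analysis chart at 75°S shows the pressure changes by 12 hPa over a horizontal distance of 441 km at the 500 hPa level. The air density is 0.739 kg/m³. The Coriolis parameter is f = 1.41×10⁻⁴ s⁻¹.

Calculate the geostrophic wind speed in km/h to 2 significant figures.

Pressure gradient: |∂P/∂n| = 1200 Pa / 441000 m = 2.72×10⁻³ Pa/m
Geostrophic balance (pressure-gradient force = Coriolis force):
V_g = (1/(fρ)) |∂P/∂n| = 2.72×10⁻³ / (1.41×10⁻⁴ × 0.739) = 26.1 m/s
Converting: 26.1 m/s × 3.6 = 94 km/h

94 km/h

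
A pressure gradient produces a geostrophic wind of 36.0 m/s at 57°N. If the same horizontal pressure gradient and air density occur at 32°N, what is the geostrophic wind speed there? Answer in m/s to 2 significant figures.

57 m/s

With the same pressure gradient and density, V_g ∝ 1/f ∝ 1/sin φ.
V₂ = V₁ · sin φ₁ / sin φ₂ = 36.0 × sin 57° / sin 32°
V₂ = 36.0 × 0.8387/0.5299 = 57 m/s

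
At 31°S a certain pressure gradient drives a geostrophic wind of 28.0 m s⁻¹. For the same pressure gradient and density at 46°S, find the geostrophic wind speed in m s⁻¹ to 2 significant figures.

With the same pressure gradient and density, V_g ∝ 1/f ∝ 1/sin φ.
V₂ = V₁ · sin φ₁ / sin φ₂ = 28.0 × sin 31° / sin 46°
V₂ = 28.0 × 0.5150/0.7193 = 20 m s⁻¹

20 m s⁻¹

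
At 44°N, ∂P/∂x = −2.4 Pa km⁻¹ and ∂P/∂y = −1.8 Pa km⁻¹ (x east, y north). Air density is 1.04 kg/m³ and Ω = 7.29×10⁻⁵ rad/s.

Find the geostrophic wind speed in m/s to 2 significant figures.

Coriolis parameter at 44°N:
f = 2Ω sin φ = 2 × 7.29×10⁻⁵ × sin 44° = 1.01×10⁻⁴ s⁻¹
Component geostrophic relations (x east, y north):
u_g = −(1/(fρ)) ∂P/∂y,  v_g = (1/(fρ)) ∂P/∂x
u_g = −(−1.8×10⁻³)/(1.01×10⁻⁴ × 1.04) = 17.1 m/s;  v_g = (−2.4×10⁻³)/(1.01×10⁻⁴ × 1.04) = −22.8 m/s
|V_g| = √(u_g² + v_g²) = 28.5 m/s

28 m/s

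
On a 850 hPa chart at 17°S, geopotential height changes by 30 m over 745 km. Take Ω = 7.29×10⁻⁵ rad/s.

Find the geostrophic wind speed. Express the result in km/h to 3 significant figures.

33.4 km/h

Coriolis parameter at 17°S:
f = 2Ω sin φ = 2 × 7.29×10⁻⁵ × sin 17° = 4.26×10⁻⁵ s⁻¹
Height gradient: |∂Z/∂n| = 30 m / 745000 m = 4.03×10⁻⁵
On a pressure surface, geostrophic balance gives V_g = (g/f)|∂Z/∂n|:
V_g = 9.81 × 4.03×10⁻⁵ / 4.26×10⁻⁵ = 9.27 m/s
Converting: 9.27 m/s × 3.6 = 33.4 km/h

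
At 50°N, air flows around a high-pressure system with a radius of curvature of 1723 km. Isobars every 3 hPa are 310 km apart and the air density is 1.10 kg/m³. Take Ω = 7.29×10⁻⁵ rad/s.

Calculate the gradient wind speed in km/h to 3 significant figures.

29.6 km/h

Coriolis parameter at 50°N:
f = 2Ω sin φ = 2 × 7.29×10⁻⁵ × sin 50° = 1.12×10⁻⁴ s⁻¹
Pressure gradient: |∂P/∂n| = 300 Pa / 310000 m = 9.68×10⁻⁴ Pa/m
Geostrophic speed: V_g = |∂P/∂n|/(fρ) = 9.68×10⁻⁴/(1.12×10⁻⁴ × 1.10) = 7.88 m/s
Around a high, pressure-gradient force acts outward with centrifugal, so Coriolis balances both:
fV = (1/ρ)|∂P/∂n| + V²/R  →  V² − fR·V + fR·V_g = 0
With fR = 1.12×10⁻⁴ × 1723×10³ m = 192 m/s:
V = [fR − √((fR)² − 4 fR V_g)]/2 = [192 − √(192² − 4×192×7.88)]/2 = 8.23 m/s
Supergeostrophic (V > V_g = 7.88 m/s), as expected around a high.
Converting: 8.23 m/s × 3.6 = 29.6 km/h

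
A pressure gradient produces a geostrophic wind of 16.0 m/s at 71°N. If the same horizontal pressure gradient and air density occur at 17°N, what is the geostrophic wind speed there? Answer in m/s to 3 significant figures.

51.7 m/s

With the same pressure gradient and density, V_g ∝ 1/f ∝ 1/sin φ.
V₂ = V₁ · sin φ₁ / sin φ₂ = 16.0 × sin 71° / sin 17°
V₂ = 16.0 × 0.9455/0.2924 = 51.7 m/s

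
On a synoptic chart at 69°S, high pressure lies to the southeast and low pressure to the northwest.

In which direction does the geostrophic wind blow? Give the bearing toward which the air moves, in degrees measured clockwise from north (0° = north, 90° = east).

225°

The pressure-gradient force points toward the northwest (bearing 315°).
Geostrophic balance: in the Southern Hemisphere the Coriolis force deflects motion to the left, so the geostrophic wind blows 90° to the left of the pressure-gradient force (low pressure on the right).
Rotating 315° by 90° counterclockwise gives 225° — the wind blows toward the southwest.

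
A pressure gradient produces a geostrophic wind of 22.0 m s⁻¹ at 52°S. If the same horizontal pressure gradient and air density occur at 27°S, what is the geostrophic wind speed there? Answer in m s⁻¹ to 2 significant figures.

38 m s⁻¹

With the same pressure gradient and density, V_g ∝ 1/f ∝ 1/sin φ.
V₂ = V₁ · sin φ₁ / sin φ₂ = 22.0 × sin 52° / sin 27°
V₂ = 22.0 × 0.7880/0.4540 = 38 m s⁻¹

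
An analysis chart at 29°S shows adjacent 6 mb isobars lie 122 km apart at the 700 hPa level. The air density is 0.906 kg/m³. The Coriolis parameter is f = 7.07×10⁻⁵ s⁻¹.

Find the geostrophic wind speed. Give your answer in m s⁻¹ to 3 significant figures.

Pressure gradient: |∂P/∂n| = 600 Pa / 122000 m = 4.92×10⁻³ Pa/m
Geostrophic balance (pressure-gradient force = Coriolis force):
V_g = (1/(fρ)) |∂P/∂n| = 4.92×10⁻³ / (7.07×10⁻⁵ × 0.906) = 76.8 m/s

76.8 m s⁻¹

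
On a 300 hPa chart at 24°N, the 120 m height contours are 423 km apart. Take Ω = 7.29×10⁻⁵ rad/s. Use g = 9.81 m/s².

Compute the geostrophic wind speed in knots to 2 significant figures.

Coriolis parameter at 24°N:
f = 2Ω sin φ = 2 × 7.29×10⁻⁵ × sin 24° = 5.93×10⁻⁵ s⁻¹
Height gradient: |∂Z/∂n| = 120 m / 423000 m = 2.84×10⁻⁴
On a pressure surface, geostrophic balance gives V_g = (g/f)|∂Z/∂n|:
V_g = 9.81 × 2.84×10⁻⁴ / 5.93×10⁻⁵ = 46.9 m/s
Converting: 46.9 m/s × 1.944 = 91 knots

91 knots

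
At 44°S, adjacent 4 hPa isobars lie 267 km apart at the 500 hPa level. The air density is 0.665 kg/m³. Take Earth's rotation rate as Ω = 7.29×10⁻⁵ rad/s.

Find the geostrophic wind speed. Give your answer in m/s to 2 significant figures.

Coriolis parameter at 44°S:
f = 2Ω sin φ = 2 × 7.29×10⁻⁵ × sin 44° = 1.01×10⁻⁴ s⁻¹
Pressure gradient: |∂P/∂n| = 400 Pa / 267000 m = 1.50×10⁻³ Pa/m
Geostrophic balance (pressure-gradient force = Coriolis force):
V_g = (1/(fρ)) |∂P/∂n| = 1.50×10⁻³ / (1.01×10⁻⁴ × 0.665) = 22.2 m/s

22 m/s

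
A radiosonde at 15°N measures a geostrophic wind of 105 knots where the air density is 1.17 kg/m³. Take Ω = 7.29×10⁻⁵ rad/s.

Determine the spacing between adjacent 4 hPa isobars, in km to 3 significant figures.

168 km

Coriolis parameter at 15°N:
f = 2Ω sin φ = 2 × 7.29×10⁻⁵ × sin 15° = 3.77×10⁻⁵ s⁻¹
Wind speed in SI: 105 knots = 54.0 m/s
Geostrophic balance rearranged: |∂P/∂n| = f ρ V_g
|∂P/∂n| = 3.77×10⁻⁵ × 1.17 × 54.0 = 2.38×10⁻³ Pa/m
Isobar spacing: Δn = ΔP/|∂P/∂n| = 400 Pa / 2.38×10⁻³ Pa/m = 167723 m ≈ 168 km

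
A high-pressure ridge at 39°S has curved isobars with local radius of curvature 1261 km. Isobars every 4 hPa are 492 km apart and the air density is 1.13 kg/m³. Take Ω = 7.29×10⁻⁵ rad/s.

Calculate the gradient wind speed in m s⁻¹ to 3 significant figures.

Coriolis parameter at 39°S:
f = 2Ω sin φ = 2 × 7.29×10⁻⁵ × sin 39° = 9.18×10⁻⁵ s⁻¹
Pressure gradient: |∂P/∂n| = 400 Pa / 492000 m = 8.13×10⁻⁴ Pa/m
Geostrophic speed: V_g = |∂P/∂n|/(fρ) = 8.13×10⁻⁴/(9.18×10⁻⁵ × 1.13) = 7.84 m/s
Around a high, pressure-gradient force acts outward with centrifugal, so Coriolis balances both:
fV = (1/ρ)|∂P/∂n| + V²/R  →  V² − fR·V + fR·V_g = 0
With fR = 9.18×10⁻⁵ × 1261×10³ m = 116 m/s:
V = [fR − √((fR)² − 4 fR V_g)]/2 = [116 − √(116² − 4×116×7.84)]/2 = 8.46 m/s
Supergeostrophic (V > V_g = 7.84 m/s), as expected around a high.

8.46 m s⁻¹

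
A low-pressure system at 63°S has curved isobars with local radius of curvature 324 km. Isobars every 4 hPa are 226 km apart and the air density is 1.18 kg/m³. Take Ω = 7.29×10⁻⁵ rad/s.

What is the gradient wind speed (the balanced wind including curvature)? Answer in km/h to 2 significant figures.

Coriolis parameter at 63°S:
f = 2Ω sin φ = 2 × 7.29×10⁻⁵ × sin 63° = 1.30×10⁻⁴ s⁻¹
Pressure gradient: |∂P/∂n| = 400 Pa / 226000 m = 1.77×10⁻³ Pa/m
Geostrophic speed: V_g = |∂P/∂n|/(fρ) = 1.77×10⁻³/(1.30×10⁻⁴ × 1.18) = 11.5 m/s
Around a low, centrifugal force acts outward with Coriolis, so pressure-gradient force balances both:
(1/ρ)|∂P/∂n| = fV + V²/R  →  V² + fR·V − fR·V_g = 0
With fR = 1.30×10⁻⁴ × 324×10³ m = 42.1 m/s:
V = [−fR + √((fR)² + 4 fR V_g)]/2 = [−42.1 + √(42.1² + 4×42.1×11.5)]/2 = 9.43 m/s
Subgeostrophic (V < V_g = 11.5 m/s), as expected around a low.
Converting: 9.43 m/s × 3.6 = 34 km/h

34 km/h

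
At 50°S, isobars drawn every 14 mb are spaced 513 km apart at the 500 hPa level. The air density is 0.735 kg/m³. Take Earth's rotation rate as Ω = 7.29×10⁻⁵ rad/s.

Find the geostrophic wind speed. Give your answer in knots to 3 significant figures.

64.6 knots

Coriolis parameter at 50°S:
f = 2Ω sin φ = 2 × 7.29×10⁻⁵ × sin 50° = 1.12×10⁻⁴ s⁻¹
Pressure gradient: |∂P/∂n| = 1400 Pa / 513000 m = 2.73×10⁻³ Pa/m
Geostrophic balance (pressure-gradient force = Coriolis force):
V_g = (1/(fρ)) |∂P/∂n| = 2.73×10⁻³ / (1.12×10⁻⁴ × 0.735) = 33.2 m/s
Converting: 33.2 m/s × 1.944 = 64.6 knots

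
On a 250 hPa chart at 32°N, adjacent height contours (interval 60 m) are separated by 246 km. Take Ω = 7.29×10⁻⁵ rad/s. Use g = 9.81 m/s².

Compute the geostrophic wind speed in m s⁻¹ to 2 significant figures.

Coriolis parameter at 32°N:
f = 2Ω sin φ = 2 × 7.29×10⁻⁵ × sin 32° = 7.73×10⁻⁵ s⁻¹
Height gradient: |∂Z/∂n| = 60 m / 246000 m = 2.44×10⁻⁴
On a pressure surface, geostrophic balance gives V_g = (g/f)|∂Z/∂n|:
V_g = 9.81 × 2.44×10⁻⁴ / 7.73×10⁻⁵ = 31.0 m/s

31 m s⁻¹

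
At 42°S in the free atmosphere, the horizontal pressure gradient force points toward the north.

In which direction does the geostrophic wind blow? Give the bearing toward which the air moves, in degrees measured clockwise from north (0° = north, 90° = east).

270°

The pressure-gradient force points toward the north (bearing 000°).
Geostrophic balance: in the Southern Hemisphere the Coriolis force deflects motion to the left, so the geostrophic wind blows 90° to the left of the pressure-gradient force (low pressure on the right).
Rotating 000° by 90° counterclockwise gives 270° — the wind blows toward the west.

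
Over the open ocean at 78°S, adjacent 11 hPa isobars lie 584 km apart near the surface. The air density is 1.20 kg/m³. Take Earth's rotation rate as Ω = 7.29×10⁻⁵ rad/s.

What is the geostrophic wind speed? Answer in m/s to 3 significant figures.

Coriolis parameter at 78°S:
f = 2Ω sin φ = 2 × 7.29×10⁻⁵ × sin 78° = 1.43×10⁻⁴ s⁻¹
Pressure gradient: |∂P/∂n| = 1100 Pa / 584000 m = 1.88×10⁻³ Pa/m
Geostrophic balance (pressure-gradient force = Coriolis force):
V_g = (1/(fρ)) |∂P/∂n| = 1.88×10⁻³ / (1.43×10⁻⁴ × 1.20) = 11.0 m/s

11.0 m/s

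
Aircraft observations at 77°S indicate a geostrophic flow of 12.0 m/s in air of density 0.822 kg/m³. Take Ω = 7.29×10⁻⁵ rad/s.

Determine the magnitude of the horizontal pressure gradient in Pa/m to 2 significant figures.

Coriolis parameter at 77°S:
f = 2Ω sin φ = 2 × 7.29×10⁻⁵ × sin 77° = 1.42×10⁻⁴ s⁻¹
Geostrophic balance rearranged: |∂P/∂n| = f ρ V_g
|∂P/∂n| = 1.42×10⁻⁴ × 0.822 × 12.0 = 1.40×10⁻³ Pa/m

1.4×10⁻³ Pa/m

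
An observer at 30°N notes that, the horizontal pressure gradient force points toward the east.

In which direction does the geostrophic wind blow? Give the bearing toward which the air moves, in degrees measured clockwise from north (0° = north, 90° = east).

180°

The pressure-gradient force points toward the east (bearing 090°).
Geostrophic balance: in the Northern Hemisphere the Coriolis force deflects motion to the right, so the geostrophic wind blows 90° to the right of the pressure-gradient force (low pressure on the left).
Rotating 090° by 90° clockwise gives 180° — the wind blows toward the south.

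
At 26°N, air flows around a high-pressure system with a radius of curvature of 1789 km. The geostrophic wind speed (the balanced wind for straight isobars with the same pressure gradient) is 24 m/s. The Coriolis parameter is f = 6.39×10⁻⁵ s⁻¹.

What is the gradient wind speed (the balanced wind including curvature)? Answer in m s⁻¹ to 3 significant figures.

34.3 m s⁻¹

Around a high, pressure-gradient force acts outward with centrifugal, so Coriolis balances both:
fV = (1/ρ)|∂P/∂n| + V²/R  →  V² − fR·V + fR·V_g = 0
With fR = 6.39×10⁻⁵ × 1789×10³ m = 114 m/s:
V = [fR − √((fR)² − 4 fR V_g)]/2 = [114 − √(114² − 4×114×24)]/2 = 34.3 m/s
Supergeostrophic (V > V_g = 24 m/s), as expected around a high.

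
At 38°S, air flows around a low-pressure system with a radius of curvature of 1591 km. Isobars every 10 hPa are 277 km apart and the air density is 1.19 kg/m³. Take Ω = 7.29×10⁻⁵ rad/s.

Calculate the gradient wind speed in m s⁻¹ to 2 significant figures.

Coriolis parameter at 38°S:
f = 2Ω sin φ = 2 × 7.29×10⁻⁵ × sin 38° = 8.98×10⁻⁵ s⁻¹
Pressure gradient: |∂P/∂n| = 1000 Pa / 277000 m = 3.61×10⁻³ Pa/m
Geostrophic speed: V_g = |∂P/∂n|/(fρ) = 3.61×10⁻³/(8.98×10⁻⁵ × 1.19) = 33.8 m/s
Around a low, centrifugal force acts outward with Coriolis, so pressure-gradient force balances both:
(1/ρ)|∂P/∂n| = fV + V²/R  →  V² + fR·V − fR·V_g = 0
With fR = 8.98×10⁻⁵ × 1591×10³ m = 143 m/s:
V = [−fR + √((fR)² + 4 fR V_g)]/2 = [−143 + √(143² + 4×143×33.8)]/2 = 28.2 m/s
Subgeostrophic (V < V_g = 33.8 m/s), as expected around a low.

28 m s⁻¹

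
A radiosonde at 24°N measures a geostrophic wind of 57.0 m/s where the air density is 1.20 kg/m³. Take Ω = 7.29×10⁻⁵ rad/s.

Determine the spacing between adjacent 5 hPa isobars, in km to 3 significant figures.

123 km

Coriolis parameter at 24°N:
f = 2Ω sin φ = 2 × 7.29×10⁻⁵ × sin 24° = 5.93×10⁻⁵ s⁻¹
Geostrophic balance rearranged: |∂P/∂n| = f ρ V_g
|∂P/∂n| = 5.93×10⁻⁵ × 1.20 × 57.0 = 4.06×10⁻³ Pa/m
Isobar spacing: Δn = ΔP/|∂P/∂n| = 500 Pa / 4.06×10⁻³ Pa/m = 123266 m ≈ 123 km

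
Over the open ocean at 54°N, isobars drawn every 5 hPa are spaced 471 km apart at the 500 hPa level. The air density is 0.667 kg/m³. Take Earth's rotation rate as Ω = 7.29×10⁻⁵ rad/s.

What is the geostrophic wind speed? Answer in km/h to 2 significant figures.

Coriolis parameter at 54°N:
f = 2Ω sin φ = 2 × 7.29×10⁻⁵ × sin 54° = 1.18×10⁻⁴ s⁻¹
Pressure gradient: |∂P/∂n| = 500 Pa / 471000 m = 1.06×10⁻³ Pa/m
Geostrophic balance (pressure-gradient force = Coriolis force):
V_g = (1/(fρ)) |∂P/∂n| = 1.06×10⁻³ / (1.18×10⁻⁴ × 0.667) = 13.5 m/s
Converting: 13.5 m/s × 3.6 = 49 km/h

49 km/h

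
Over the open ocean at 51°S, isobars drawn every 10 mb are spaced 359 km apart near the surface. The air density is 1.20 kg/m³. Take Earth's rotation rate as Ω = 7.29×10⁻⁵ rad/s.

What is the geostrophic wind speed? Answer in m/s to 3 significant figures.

20.5 m/s

Coriolis parameter at 51°S:
f = 2Ω sin φ = 2 × 7.29×10⁻⁵ × sin 51° = 1.13×10⁻⁴ s⁻¹
Pressure gradient: |∂P/∂n| = 1000 Pa / 359000 m = 2.79×10⁻³ Pa/m
Geostrophic balance (pressure-gradient force = Coriolis force):
V_g = (1/(fρ)) |∂P/∂n| = 2.79×10⁻³ / (1.13×10⁻⁴ × 1.20) = 20.5 m/s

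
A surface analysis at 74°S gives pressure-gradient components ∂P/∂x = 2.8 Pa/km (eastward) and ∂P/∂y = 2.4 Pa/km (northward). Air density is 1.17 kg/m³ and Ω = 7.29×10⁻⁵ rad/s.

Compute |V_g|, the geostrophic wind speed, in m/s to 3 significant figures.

Coriolis parameter at 74°S:
f = 2Ω sin φ = 2 × 7.29×10⁻⁵ × sin 74° = 1.40×10⁻⁴ s⁻¹
In the Southern Hemisphere f is negative: f = −1.40×10⁻⁴ s⁻¹.
Component geostrophic relations (x east, y north):
u_g = −(1/(fρ)) ∂P/∂y,  v_g = (1/(fρ)) ∂P/∂x
u_g = −(2.4×10⁻³)/(−1.40×10⁻⁴ × 1.17) = 14.6 m/s;  v_g = (2.8×10⁻³)/(−1.40×10⁻⁴ × 1.17) = −17.1 m/s
|V_g| = √(u_g² + v_g²) = 22.5 m/s

22.5 m/s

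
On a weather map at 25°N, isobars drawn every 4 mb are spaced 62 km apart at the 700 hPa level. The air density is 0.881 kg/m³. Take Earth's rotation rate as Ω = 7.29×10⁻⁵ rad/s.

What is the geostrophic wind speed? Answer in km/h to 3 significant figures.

Coriolis parameter at 25°N:
f = 2Ω sin φ = 2 × 7.29×10⁻⁵ × sin 25° = 6.16×10⁻⁵ s⁻¹
Pressure gradient: |∂P/∂n| = 400 Pa / 62000 m = 6.45×10⁻³ Pa/m
Geostrophic balance (pressure-gradient force = Coriolis force):
V_g = (1/(fρ)) |∂P/∂n| = 6.45×10⁻³ / (6.16×10⁻⁵ × 0.881) = 119 m/s
Converting: 119 m/s × 3.6 = 428 km/h

428 km/h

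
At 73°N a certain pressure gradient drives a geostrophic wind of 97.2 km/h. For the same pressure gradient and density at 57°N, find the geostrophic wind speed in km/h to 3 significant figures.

With the same pressure gradient and density, V_g ∝ 1/f ∝ 1/sin φ.
V₂ = V₁ · sin φ₁ / sin φ₂ = 97.2 × sin 73° / sin 57°
V₂ = 97.2 × 0.9563/0.8387 = 111 km/h

111 km/h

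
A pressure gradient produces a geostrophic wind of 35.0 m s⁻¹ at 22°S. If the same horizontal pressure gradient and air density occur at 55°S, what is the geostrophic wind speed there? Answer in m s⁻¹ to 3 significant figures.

16.0 m s⁻¹

With the same pressure gradient and density, V_g ∝ 1/f ∝ 1/sin φ.
V₂ = V₁ · sin φ₁ / sin φ₂ = 35.0 × sin 22° / sin 55°
V₂ = 35.0 × 0.3746/0.8192 = 16.0 m s⁻¹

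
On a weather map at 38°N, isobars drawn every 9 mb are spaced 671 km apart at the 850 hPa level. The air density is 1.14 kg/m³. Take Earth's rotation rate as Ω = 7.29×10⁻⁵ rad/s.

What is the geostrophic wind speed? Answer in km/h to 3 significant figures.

47.2 km/h

Coriolis parameter at 38°N:
f = 2Ω sin φ = 2 × 7.29×10⁻⁵ × sin 38° = 8.98×10⁻⁵ s⁻¹
Pressure gradient: |∂P/∂n| = 900 Pa / 671000 m = 1.34×10⁻³ Pa/m
Geostrophic balance (pressure-gradient force = Coriolis force):
V_g = (1/(fρ)) |∂P/∂n| = 1.34×10⁻³ / (8.98×10⁻⁵ × 1.14) = 13.1 m/s
Converting: 13.1 m/s × 3.6 = 47.2 km/h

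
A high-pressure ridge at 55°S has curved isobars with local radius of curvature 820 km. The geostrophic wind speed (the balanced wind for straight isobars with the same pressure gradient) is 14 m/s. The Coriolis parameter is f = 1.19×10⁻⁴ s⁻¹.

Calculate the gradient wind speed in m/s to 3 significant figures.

Around a high, pressure-gradient force acts outward with centrifugal, so Coriolis balances both:
fV = (1/ρ)|∂P/∂n| + V²/R  →  V² − fR·V + fR·V_g = 0
With fR = 1.19×10⁻⁴ × 820×10³ m = 97.6 m/s:
V = [fR − √((fR)² − 4 fR V_g)]/2 = [97.6 − √(97.6² − 4×97.6×14)]/2 = 16.9 m/s
Supergeostrophic (V > V_g = 14 m/s), as expected around a high.

16.9 m/s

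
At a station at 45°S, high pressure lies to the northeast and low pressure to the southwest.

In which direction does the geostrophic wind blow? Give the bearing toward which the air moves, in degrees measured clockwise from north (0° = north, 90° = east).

135°

The pressure-gradient force points toward the southwest (bearing 225°).
Geostrophic balance: in the Southern Hemisphere the Coriolis force deflects motion to the left, so the geostrophic wind blows 90° to the left of the pressure-gradient force (low pressure on the right).
Rotating 225° by 90° counterclockwise gives 135° — the wind blows toward the southeast.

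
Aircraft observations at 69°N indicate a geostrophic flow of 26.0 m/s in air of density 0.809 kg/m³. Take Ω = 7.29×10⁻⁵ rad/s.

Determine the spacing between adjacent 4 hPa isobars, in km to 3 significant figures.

140 km

Coriolis parameter at 69°N:
f = 2Ω sin φ = 2 × 7.29×10⁻⁵ × sin 69° = 1.36×10⁻⁴ s⁻¹
Geostrophic balance rearranged: |∂P/∂n| = f ρ V_g
|∂P/∂n| = 1.36×10⁻⁴ × 0.809 × 26.0 = 2.86×10⁻³ Pa/m
Isobar spacing: Δn = ΔP/|∂P/∂n| = 400 Pa / 2.86×10⁻³ Pa/m = 139710 m ≈ 140 km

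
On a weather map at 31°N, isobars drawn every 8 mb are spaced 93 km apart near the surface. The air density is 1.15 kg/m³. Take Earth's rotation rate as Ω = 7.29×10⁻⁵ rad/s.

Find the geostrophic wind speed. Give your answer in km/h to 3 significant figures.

Coriolis parameter at 31°N:
f = 2Ω sin φ = 2 × 7.29×10⁻⁵ × sin 31° = 7.51×10⁻⁵ s⁻¹
Pressure gradient: |∂P/∂n| = 800 Pa / 93000 m = 8.60×10⁻³ Pa/m
Geostrophic balance (pressure-gradient force = Coriolis force):
V_g = (1/(fρ)) |∂P/∂n| = 8.60×10⁻³ / (7.51×10⁻⁵ × 1.15) = 99.6 m/s
Converting: 99.6 m/s × 3.6 = 359 km/h

359 km/h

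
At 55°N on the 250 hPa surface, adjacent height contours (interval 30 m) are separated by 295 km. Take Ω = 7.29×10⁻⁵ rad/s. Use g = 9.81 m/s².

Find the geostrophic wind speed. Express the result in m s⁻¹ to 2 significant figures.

8.4 m s⁻¹

Coriolis parameter at 55°N:
f = 2Ω sin φ = 2 × 7.29×10⁻⁵ × sin 55° = 1.19×10⁻⁴ s⁻¹
Height gradient: |∂Z/∂n| = 30 m / 295000 m = 1.02×10⁻⁴
On a pressure surface, geostrophic balance gives V_g = (g/f)|∂Z/∂n|:
V_g = 9.81 × 1.02×10⁻⁴ / 1.19×10⁻⁴ = 8.35 m/s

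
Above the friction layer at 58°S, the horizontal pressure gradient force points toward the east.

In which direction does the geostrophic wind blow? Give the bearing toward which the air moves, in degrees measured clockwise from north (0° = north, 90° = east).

The pressure-gradient force points toward the east (bearing 090°).
Geostrophic balance: in the Southern Hemisphere the Coriolis force deflects motion to the left, so the geostrophic wind blows 90° to the left of the pressure-gradient force (low pressure on the right).
Rotating 090° by 90° counterclockwise gives 000° — the wind blows toward the north.

000°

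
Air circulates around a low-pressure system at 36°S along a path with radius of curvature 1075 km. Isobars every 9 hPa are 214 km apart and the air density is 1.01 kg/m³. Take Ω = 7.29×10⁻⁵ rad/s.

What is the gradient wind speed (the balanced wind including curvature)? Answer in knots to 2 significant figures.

Coriolis parameter at 36°S:
f = 2Ω sin φ = 2 × 7.29×10⁻⁵ × sin 36° = 8.57×10⁻⁵ s⁻¹
Pressure gradient: |∂P/∂n| = 900 Pa / 214000 m = 4.21×10⁻³ Pa/m
Geostrophic speed: V_g = |∂P/∂n|/(fρ) = 4.21×10⁻³/(8.57×10⁻⁵ × 1.01) = 48.6 m/s
Around a low, centrifugal force acts outward with Coriolis, so pressure-gradient force balances both:
(1/ρ)|∂P/∂n| = fV + V²/R  →  V² + fR·V − fR·V_g = 0
With fR = 8.57×10⁻⁵ × 1075×10³ m = 92.1 m/s:
V = [−fR + √((fR)² + 4 fR V_g)]/2 = [−92.1 + √(92.1² + 4×92.1×48.6)]/2 = 35.2 m/s
Subgeostrophic (V < V_g = 48.6 m/s), as expected around a low.
Converting: 35.2 m/s × 1.944 = 68 knots

68 knots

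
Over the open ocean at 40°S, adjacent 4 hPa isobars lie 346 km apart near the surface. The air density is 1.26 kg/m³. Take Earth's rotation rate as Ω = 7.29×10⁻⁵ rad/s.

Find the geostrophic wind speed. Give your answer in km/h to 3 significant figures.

35.2 km/h

Coriolis parameter at 40°S:
f = 2Ω sin φ = 2 × 7.29×10⁻⁵ × sin 40° = 9.37×10⁻⁵ s⁻¹
Pressure gradient: |∂P/∂n| = 400 Pa / 346000 m = 1.16×10⁻³ Pa/m
Geostrophic balance (pressure-gradient force = Coriolis force):
V_g = (1/(fρ)) |∂P/∂n| = 1.16×10⁻³ / (9.37×10⁻⁵ × 1.26) = 9.79 m/s
Converting: 9.79 m/s × 3.6 = 35.2 km/h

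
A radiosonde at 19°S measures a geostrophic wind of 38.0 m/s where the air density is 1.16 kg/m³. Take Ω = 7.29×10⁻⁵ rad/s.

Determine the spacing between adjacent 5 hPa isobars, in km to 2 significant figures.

240 km

Coriolis parameter at 19°S:
f = 2Ω sin φ = 2 × 7.29×10⁻⁵ × sin 19° = 4.75×10⁻⁵ s⁻¹
Geostrophic balance rearranged: |∂P/∂n| = f ρ V_g
|∂P/∂n| = 4.75×10⁻⁵ × 1.16 × 38.0 = 2.09×10⁻³ Pa/m
Isobar spacing: Δn = ΔP/|∂P/∂n| = 500 Pa / 2.09×10⁻³ Pa/m = 238962 m ≈ 240 km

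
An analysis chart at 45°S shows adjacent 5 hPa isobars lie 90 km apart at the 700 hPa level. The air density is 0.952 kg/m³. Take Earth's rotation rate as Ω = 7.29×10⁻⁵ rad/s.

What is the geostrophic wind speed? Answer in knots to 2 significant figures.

Coriolis parameter at 45°S:
f = 2Ω sin φ = 2 × 7.29×10⁻⁵ × sin 45° = 1.03×10⁻⁴ s⁻¹
Pressure gradient: |∂P/∂n| = 500 Pa / 90000 m = 5.56×10⁻³ Pa/m
Geostrophic balance (pressure-gradient force = Coriolis force):
V_g = (1/(fρ)) |∂P/∂n| = 5.56×10⁻³ / (1.03×10⁻⁴ × 0.952) = 56.6 m/s
Converting: 56.6 m/s × 1.944 = 110 knots

110 knots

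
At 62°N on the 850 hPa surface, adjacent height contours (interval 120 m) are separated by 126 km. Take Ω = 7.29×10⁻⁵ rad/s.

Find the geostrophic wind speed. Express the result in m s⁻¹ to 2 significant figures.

73 m s⁻¹

Coriolis parameter at 62°N:
f = 2Ω sin φ = 2 × 7.29×10⁻⁵ × sin 62° = 1.29×10⁻⁴ s⁻¹
Height gradient: |∂Z/∂n| = 120 m / 126000 m = 9.52×10⁻⁴
On a pressure surface, geostrophic balance gives V_g = (g/f)|∂Z/∂n|:
V_g = 9.81 × 9.52×10⁻⁴ / 1.29×10⁻⁴ = 72.6 m/s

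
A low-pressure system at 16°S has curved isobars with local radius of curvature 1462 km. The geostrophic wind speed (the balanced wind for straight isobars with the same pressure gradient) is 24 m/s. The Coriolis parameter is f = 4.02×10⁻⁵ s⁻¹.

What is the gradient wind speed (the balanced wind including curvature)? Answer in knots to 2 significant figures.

Around a low, centrifugal force acts outward with Coriolis, so pressure-gradient force balances both:
(1/ρ)|∂P/∂n| = fV + V²/R  →  V² + fR·V − fR·V_g = 0
With fR = 4.02×10⁻⁵ × 1462×10³ m = 58.8 m/s:
V = [−fR + √((fR)² + 4 fR V_g)]/2 = [−58.8 + √(58.8² + 4×58.8×24)]/2 = 18.3 m/s
Subgeostrophic (V < V_g = 24 m/s), as expected around a low.
Converting: 18.3 m/s × 1.944 = 36 knots

36 knots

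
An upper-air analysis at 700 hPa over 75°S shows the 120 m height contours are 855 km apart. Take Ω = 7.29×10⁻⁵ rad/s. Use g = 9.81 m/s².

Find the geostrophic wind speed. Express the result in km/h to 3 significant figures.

35.2 km/h

Coriolis parameter at 75°S:
f = 2Ω sin φ = 2 × 7.29×10⁻⁵ × sin 75° = 1.41×10⁻⁴ s⁻¹
Height gradient: |∂Z/∂n| = 120 m / 855000 m = 1.40×10⁻⁴
On a pressure surface, geostrophic balance gives V_g = (g/f)|∂Z/∂n|:
V_g = 9.81 × 1.40×10⁻⁴ / 1.41×10⁻⁴ = 9.78 m/s
Converting: 9.78 m/s × 3.6 = 35.2 km/h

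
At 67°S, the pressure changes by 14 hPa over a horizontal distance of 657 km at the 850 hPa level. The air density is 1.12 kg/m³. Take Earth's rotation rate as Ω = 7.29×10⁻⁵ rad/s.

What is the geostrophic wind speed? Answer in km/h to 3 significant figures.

51.0 km/h

Coriolis parameter at 67°S:
f = 2Ω sin φ = 2 × 7.29×10⁻⁵ × sin 67° = 1.34×10⁻⁴ s⁻¹
Pressure gradient: |∂P/∂n| = 1400 Pa / 657000 m = 2.13×10⁻³ Pa/m
Geostrophic balance (pressure-gradient force = Coriolis force):
V_g = (1/(fρ)) |∂P/∂n| = 2.13×10⁻³ / (1.34×10⁻⁴ × 1.12) = 14.2 m/s
Converting: 14.2 m/s × 3.6 = 51.0 km/h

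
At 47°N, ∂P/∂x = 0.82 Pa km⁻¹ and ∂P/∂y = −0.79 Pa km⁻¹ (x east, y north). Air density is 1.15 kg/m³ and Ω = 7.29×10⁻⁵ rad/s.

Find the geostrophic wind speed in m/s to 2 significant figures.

9.3 m/s

Coriolis parameter at 47°N:
f = 2Ω sin φ = 2 × 7.29×10⁻⁵ × sin 47° = 1.07×10⁻⁴ s⁻¹
Component geostrophic relations (x east, y north):
u_g = −(1/(fρ)) ∂P/∂y,  v_g = (1/(fρ)) ∂P/∂x
u_g = −(−0.79×10⁻³)/(1.07×10⁻⁴ × 1.15) = 6.44 m/s;  v_g = (0.82×10⁻³)/(1.07×10⁻⁴ × 1.15) = 6.69 m/s
|V_g| = √(u_g² + v_g²) = 9.29 m/s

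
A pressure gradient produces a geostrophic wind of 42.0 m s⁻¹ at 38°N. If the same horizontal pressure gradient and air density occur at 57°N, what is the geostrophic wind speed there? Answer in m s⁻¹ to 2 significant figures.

31 m s⁻¹

With the same pressure gradient and density, V_g ∝ 1/f ∝ 1/sin φ.
V₂ = V₁ · sin φ₁ / sin φ₂ = 42.0 × sin 38° / sin 57°
V₂ = 42.0 × 0.6157/0.8387 = 31 m s⁻¹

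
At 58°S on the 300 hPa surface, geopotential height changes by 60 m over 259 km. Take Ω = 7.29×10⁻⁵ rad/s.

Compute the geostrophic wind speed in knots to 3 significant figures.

35.7 knots

Coriolis parameter at 58°S:
f = 2Ω sin φ = 2 × 7.29×10⁻⁵ × sin 58° = 1.24×10⁻⁴ s⁻¹
Height gradient: |∂Z/∂n| = 60 m / 259000 m = 2.32×10⁻⁴
On a pressure surface, geostrophic balance gives V_g = (g/f)|∂Z/∂n|:
V_g = 9.81 × 2.32×10⁻⁴ / 1.24×10⁻⁴ = 18.4 m/s
Converting: 18.4 m/s × 1.944 = 35.7 knots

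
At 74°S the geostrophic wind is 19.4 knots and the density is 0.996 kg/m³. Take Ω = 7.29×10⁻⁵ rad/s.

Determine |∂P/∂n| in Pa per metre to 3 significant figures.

Coriolis parameter at 74°S:
f = 2Ω sin φ = 2 × 7.29×10⁻⁵ × sin 74° = 1.40×10⁻⁴ s⁻¹
Wind speed in SI: 19.4 knots = 9.98 m/s
Geostrophic balance rearranged: |∂P/∂n| = f ρ V_g
|∂P/∂n| = 1.40×10⁻⁴ × 0.996 × 9.98 = 1.39×10⁻³ Pa/m

1.39×10⁻³ Pa/m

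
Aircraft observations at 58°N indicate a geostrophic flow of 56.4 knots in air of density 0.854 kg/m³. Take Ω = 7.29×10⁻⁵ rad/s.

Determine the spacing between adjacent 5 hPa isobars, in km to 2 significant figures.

Coriolis parameter at 58°N:
f = 2Ω sin φ = 2 × 7.29×10⁻⁵ × sin 58° = 1.24×10⁻⁴ s⁻¹
Wind speed in SI: 56.4 knots = 29.0 m/s
Geostrophic balance rearranged: |∂P/∂n| = f ρ V_g
|∂P/∂n| = 1.24×10⁻⁴ × 0.854 × 29.0 = 3.06×10⁻³ Pa/m
Isobar spacing: Δn = ΔP/|∂P/∂n| = 500 Pa / 3.06×10⁻³ Pa/m = 163199 m ≈ 160 km

160 km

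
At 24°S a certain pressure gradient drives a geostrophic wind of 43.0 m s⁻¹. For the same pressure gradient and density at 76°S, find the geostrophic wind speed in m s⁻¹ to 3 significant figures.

18.0 m s⁻¹

With the same pressure gradient and density, V_g ∝ 1/f ∝ 1/sin φ.
V₂ = V₁ · sin φ₁ / sin φ₂ = 43.0 × sin 24° / sin 76°
V₂ = 43.0 × 0.4067/0.9703 = 18.0 m s⁻¹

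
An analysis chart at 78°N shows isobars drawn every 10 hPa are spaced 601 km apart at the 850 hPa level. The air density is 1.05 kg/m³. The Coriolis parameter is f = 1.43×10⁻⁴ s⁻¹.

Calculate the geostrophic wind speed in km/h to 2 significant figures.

40 km/h

Pressure gradient: |∂P/∂n| = 1000 Pa / 601000 m = 1.66×10⁻³ Pa/m
Geostrophic balance (pressure-gradient force = Coriolis force):
V_g = (1/(fρ)) |∂P/∂n| = 1.66×10⁻³ / (1.43×10⁻⁴ × 1.05) = 11.1 m/s
Converting: 11.1 m/s × 3.6 = 40 km/h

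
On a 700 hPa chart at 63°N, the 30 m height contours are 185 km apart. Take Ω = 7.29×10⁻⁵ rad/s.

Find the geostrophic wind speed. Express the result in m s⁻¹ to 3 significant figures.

Coriolis parameter at 63°N:
f = 2Ω sin φ = 2 × 7.29×10⁻⁵ × sin 63° = 1.30×10⁻⁴ s⁻¹
Height gradient: |∂Z/∂n| = 30 m / 185000 m = 1.62×10⁻⁴
On a pressure surface, geostrophic balance gives V_g = (g/f)|∂Z/∂n|:
V_g = 9.81 × 1.62×10⁻⁴ / 1.30×10⁻⁴ = 12.2 m/s

12.2 m s⁻¹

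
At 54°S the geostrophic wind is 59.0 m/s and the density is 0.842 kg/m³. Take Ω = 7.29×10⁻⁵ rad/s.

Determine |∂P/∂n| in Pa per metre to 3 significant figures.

5.86×10⁻³ Pa/m

Coriolis parameter at 54°S:
f = 2Ω sin φ = 2 × 7.29×10⁻⁵ × sin 54° = 1.18×10⁻⁴ s⁻¹
Geostrophic balance rearranged: |∂P/∂n| = f ρ V_g
|∂P/∂n| = 1.18×10⁻⁴ × 0.842 × 59.0 = 5.86×10⁻³ Pa/m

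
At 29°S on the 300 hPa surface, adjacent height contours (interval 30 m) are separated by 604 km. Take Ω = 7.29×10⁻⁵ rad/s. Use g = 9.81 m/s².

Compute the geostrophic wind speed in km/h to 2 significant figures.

Coriolis parameter at 29°S:
f = 2Ω sin φ = 2 × 7.29×10⁻⁵ × sin 29° = 7.07×10⁻⁵ s⁻¹
Height gradient: |∂Z/∂n| = 30 m / 604000 m = 4.97×10⁻⁵
On a pressure surface, geostrophic balance gives V_g = (g/f)|∂Z/∂n|:
V_g = 9.81 × 4.97×10⁻⁵ / 7.07×10⁻⁵ = 6.89 m/s
Converting: 6.89 m/s × 3.6 = 25 km/h

25 km/h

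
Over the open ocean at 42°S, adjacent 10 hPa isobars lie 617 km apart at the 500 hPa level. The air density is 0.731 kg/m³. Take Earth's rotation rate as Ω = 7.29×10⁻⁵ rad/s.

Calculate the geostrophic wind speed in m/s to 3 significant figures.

22.7 m/s

Coriolis parameter at 42°S:
f = 2Ω sin φ = 2 × 7.29×10⁻⁵ × sin 42° = 9.76×10⁻⁵ s⁻¹
Pressure gradient: |∂P/∂n| = 1000 Pa / 617000 m = 1.62×10⁻³ Pa/m
Geostrophic balance (pressure-gradient force = Coriolis force):
V_g = (1/(fρ)) |∂P/∂n| = 1.62×10⁻³ / (9.76×10⁻⁵ × 0.731) = 22.7 m/s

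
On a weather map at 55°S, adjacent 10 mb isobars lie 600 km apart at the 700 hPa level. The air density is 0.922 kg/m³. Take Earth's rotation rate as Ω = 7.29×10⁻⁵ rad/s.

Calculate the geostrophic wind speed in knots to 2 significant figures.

29 knots

Coriolis parameter at 55°S:
f = 2Ω sin φ = 2 × 7.29×10⁻⁵ × sin 55° = 1.19×10⁻⁴ s⁻¹
Pressure gradient: |∂P/∂n| = 1000 Pa / 600000 m = 1.67×10⁻³ Pa/m
Geostrophic balance (pressure-gradient force = Coriolis force):
V_g = (1/(fρ)) |∂P/∂n| = 1.67×10⁻³ / (1.19×10⁻⁴ × 0.922) = 15.1 m/s
Converting: 15.1 m/s × 1.944 = 29 knots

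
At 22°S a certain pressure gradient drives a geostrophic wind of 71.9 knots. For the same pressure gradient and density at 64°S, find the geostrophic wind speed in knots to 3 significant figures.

With the same pressure gradient and density, V_g ∝ 1/f ∝ 1/sin φ.
V₂ = V₁ · sin φ₁ / sin φ₂ = 71.9 × sin 22° / sin 64°
V₂ = 71.9 × 0.3746/0.8988 = 30.0 knots

30.0 knots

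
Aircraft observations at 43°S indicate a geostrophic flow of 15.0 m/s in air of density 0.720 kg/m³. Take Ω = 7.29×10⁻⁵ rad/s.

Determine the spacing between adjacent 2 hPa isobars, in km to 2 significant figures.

190 km

Coriolis parameter at 43°S:
f = 2Ω sin φ = 2 × 7.29×10⁻⁵ × sin 43° = 9.94×10⁻⁵ s⁻¹
Geostrophic balance rearranged: |∂P/∂n| = f ρ V_g
|∂P/∂n| = 9.94×10⁻⁵ × 0.720 × 15.0 = 1.07×10⁻³ Pa/m
Isobar spacing: Δn = ΔP/|∂P/∂n| = 200 Pa / 1.07×10⁻³ Pa/m = 186237 m ≈ 190 km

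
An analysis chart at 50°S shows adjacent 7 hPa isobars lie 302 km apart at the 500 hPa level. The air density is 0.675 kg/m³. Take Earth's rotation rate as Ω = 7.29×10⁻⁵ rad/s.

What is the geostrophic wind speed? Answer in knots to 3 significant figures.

59.8 knots

Coriolis parameter at 50°S:
f = 2Ω sin φ = 2 × 7.29×10⁻⁵ × sin 50° = 1.12×10⁻⁴ s⁻¹
Pressure gradient: |∂P/∂n| = 700 Pa / 302000 m = 2.32×10⁻³ Pa/m
Geostrophic balance (pressure-gradient force = Coriolis force):
V_g = (1/(fρ)) |∂P/∂n| = 2.32×10⁻³ / (1.12×10⁻⁴ × 0.675) = 30.7 m/s
Converting: 30.7 m/s × 1.944 = 59.8 knots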